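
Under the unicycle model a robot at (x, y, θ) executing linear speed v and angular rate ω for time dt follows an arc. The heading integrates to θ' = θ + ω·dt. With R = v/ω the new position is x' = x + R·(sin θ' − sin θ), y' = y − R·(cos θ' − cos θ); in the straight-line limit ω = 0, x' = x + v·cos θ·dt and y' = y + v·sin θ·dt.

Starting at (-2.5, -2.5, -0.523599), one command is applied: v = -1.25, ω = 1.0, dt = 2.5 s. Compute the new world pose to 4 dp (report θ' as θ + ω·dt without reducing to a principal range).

(-4.2736, -4.0757, 1.9764)

θ' = -0.5236 + 1.0·2.5 = 1.9764
R = v/ω = -1.25/1.0 = -1.2500
x' = -2.5 + -1.2500·(sin 1.9764 − sin -0.5236) = -4.2736
y' = -2.5 − -1.2500·(cos 1.9764 − cos -0.5236) = -4.0757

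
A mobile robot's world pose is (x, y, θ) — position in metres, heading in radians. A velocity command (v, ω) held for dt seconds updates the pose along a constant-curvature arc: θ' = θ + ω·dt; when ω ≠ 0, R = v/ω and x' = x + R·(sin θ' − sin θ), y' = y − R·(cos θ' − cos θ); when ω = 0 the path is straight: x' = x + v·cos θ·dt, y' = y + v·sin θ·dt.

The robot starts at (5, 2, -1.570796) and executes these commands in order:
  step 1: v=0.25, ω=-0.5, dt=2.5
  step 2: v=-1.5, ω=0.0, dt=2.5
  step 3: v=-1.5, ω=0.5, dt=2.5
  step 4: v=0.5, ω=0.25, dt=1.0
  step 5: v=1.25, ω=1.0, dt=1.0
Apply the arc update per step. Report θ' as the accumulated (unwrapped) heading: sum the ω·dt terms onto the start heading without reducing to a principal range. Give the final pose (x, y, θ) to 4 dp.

(11.1495, 4.1831, -0.3208)

step 1: θ'=-2.8208 (R=-0.5000) → pose (4.6577, 1.5255, -2.8208)
step 2: θ'=-2.8208 (straight) → pose (8.2164, 2.7080, -2.8208)
step 3: θ'=-1.5708 (R=-3.0000) → pose (10.2704, 5.5549, -1.5708)
step 4: θ'=-1.3208 (R=2.0000) → pose (10.3326, 5.0601, -1.3208)
step 5: θ'=-0.3208 (R=1.2500) → pose (11.1495, 4.1831, -0.3208)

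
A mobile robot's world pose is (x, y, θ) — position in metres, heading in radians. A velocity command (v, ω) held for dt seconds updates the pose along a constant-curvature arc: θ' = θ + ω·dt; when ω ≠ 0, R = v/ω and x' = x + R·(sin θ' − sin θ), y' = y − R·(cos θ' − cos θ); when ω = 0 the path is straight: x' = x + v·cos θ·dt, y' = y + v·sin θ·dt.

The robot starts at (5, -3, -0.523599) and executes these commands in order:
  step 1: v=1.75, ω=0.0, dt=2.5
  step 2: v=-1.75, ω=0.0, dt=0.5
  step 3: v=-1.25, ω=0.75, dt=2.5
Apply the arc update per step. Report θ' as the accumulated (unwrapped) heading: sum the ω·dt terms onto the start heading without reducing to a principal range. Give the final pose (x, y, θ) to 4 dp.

step 1: θ'=-0.5236 (straight) → pose (8.7889, -5.1875, -0.5236)
step 2: θ'=-0.5236 (straight) → pose (8.0311, -4.7500, -0.5236)
step 3: θ'=1.3514 (R=-1.6667) → pose (5.5710, -5.8306, 1.3514)

(5.5710, -5.8306, 1.3514)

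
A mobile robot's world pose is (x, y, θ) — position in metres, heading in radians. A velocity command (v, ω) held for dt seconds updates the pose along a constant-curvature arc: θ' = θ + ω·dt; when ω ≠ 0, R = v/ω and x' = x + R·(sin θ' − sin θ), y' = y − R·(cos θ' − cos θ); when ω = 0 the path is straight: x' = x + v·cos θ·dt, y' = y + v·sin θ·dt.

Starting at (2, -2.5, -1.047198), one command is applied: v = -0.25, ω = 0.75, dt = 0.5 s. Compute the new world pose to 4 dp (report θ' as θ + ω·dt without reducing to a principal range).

(1.9189, -2.4058, -0.6722)

θ' = -1.0472 + 0.75·0.5 = -0.6722
R = v/ω = -0.25/0.75 = -0.3333
x' = 2 + -0.3333·(sin -0.6722 − sin -1.0472) = 1.9189
y' = -2.5 − -0.3333·(cos -0.6722 − cos -1.0472) = -2.4058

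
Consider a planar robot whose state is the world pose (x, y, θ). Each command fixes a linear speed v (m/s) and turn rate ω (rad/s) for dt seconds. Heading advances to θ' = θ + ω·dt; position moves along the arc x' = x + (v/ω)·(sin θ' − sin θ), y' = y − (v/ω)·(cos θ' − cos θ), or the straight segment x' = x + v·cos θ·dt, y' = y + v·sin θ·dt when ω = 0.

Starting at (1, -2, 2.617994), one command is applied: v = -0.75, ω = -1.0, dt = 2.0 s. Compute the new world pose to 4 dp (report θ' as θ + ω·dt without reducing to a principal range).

θ' = 2.6180 + -1.0·2.0 = 0.6180
R = v/ω = -0.75/-1.0 = 0.7500
x' = 1 + 0.7500·(sin 0.6180 − sin 2.6180) = 1.0596
y' = -2 − 0.7500·(cos 0.6180 − cos 2.6180) = -3.2608

(1.0596, -3.2608, 0.6180)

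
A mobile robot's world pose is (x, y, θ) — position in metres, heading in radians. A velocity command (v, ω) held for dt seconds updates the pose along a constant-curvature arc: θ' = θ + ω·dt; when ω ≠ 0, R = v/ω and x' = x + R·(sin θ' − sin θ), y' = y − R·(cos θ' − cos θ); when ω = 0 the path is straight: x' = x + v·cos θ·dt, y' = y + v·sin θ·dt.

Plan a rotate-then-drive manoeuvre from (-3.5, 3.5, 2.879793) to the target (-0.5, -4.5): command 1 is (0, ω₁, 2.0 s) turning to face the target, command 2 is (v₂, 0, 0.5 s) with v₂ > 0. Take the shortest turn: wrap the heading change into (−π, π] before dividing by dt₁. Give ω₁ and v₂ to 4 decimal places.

heading to target = atan2(-4.5−3.5, -0.5−-3.5) = -1.2120
Δθ = wrap(-1.2120 − 2.8798) = 2.1914; ω₁ = Δθ/dt₁ = 1.0957
distance = √((-0.5−-3.5)² + (-4.5−3.5)²) = 8.5440; v₂ = distance/dt₂ = 17.0880

ω₁ = 1.0957, v₂ = 17.0880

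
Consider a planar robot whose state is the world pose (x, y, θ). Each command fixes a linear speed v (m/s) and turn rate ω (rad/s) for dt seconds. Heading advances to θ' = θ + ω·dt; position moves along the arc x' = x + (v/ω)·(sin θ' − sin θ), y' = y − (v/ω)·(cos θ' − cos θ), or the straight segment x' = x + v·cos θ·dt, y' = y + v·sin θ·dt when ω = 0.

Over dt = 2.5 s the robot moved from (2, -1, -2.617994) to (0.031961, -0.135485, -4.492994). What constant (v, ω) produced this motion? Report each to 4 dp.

Δθ = -4.492994 − -2.617994 = -1.875000
ω = Δθ/dt = -1.875000/2.5 = -0.7500
R = Δx/(sin θ' − sin θ) = -1.3333
v = R·ω = -1.3333·-0.7500 = 1.0000

v = 1.0000, ω = -0.7500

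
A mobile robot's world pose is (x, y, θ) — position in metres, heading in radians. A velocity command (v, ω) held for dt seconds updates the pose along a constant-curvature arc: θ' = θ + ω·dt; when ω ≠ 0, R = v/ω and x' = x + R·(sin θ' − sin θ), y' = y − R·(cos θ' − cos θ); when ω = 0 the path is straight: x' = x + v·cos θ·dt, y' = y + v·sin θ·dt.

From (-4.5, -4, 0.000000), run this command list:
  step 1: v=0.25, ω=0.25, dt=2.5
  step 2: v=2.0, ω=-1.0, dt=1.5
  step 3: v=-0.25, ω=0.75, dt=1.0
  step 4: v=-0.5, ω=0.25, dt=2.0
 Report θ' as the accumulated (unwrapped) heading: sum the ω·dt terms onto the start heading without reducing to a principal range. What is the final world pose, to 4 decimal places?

(-2.4058, -4.1572, 0.3750)

step 1: θ'=0.6250 (R=1.0000) → pose (-3.9149, -3.8110, 0.6250)
step 2: θ'=-0.8750 (R=-2.0000) → pose (-1.2096, -4.1509, -0.8750)
step 3: θ'=-0.1250 (R=-0.3333) → pose (-1.4239, -4.0338, -0.1250)
step 4: θ'=0.3750 (R=-2.0000) → pose (-2.4058, -4.1572, 0.3750)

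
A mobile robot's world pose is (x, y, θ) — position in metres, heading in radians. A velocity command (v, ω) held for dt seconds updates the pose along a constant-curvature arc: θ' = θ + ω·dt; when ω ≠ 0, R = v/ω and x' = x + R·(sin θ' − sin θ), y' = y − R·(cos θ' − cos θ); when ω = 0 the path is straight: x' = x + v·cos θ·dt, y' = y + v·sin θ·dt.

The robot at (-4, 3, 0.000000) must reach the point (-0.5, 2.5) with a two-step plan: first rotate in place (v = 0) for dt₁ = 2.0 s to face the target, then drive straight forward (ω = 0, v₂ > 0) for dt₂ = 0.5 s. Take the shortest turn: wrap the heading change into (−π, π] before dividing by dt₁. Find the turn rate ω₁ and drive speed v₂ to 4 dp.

heading to target = atan2(2.5−3, -0.5−-4) = -0.1419
Δθ = wrap(-0.1419 − 0.0000) = -0.1419; ω₁ = Δθ/dt₁ = -0.0709
distance = √((-0.5−-4)² + (2.5−3)²) = 3.5355; v₂ = distance/dt₂ = 7.0711

ω₁ = -0.0709, v₂ = 7.0711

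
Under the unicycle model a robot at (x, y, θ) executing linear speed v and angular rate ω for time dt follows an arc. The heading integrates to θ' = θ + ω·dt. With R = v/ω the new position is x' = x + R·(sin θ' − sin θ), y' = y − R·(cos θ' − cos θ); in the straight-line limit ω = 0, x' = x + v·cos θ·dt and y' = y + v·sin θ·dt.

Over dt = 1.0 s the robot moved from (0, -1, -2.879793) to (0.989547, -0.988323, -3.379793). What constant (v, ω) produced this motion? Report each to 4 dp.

Δθ = -3.379793 − -2.879793 = -0.500000
ω = Δθ/dt = -0.500000/1.0 = -0.5000
R = Δx/(sin θ' − sin θ) = 2.0000
v = R·ω = 2.0000·-0.5000 = -1.0000

v = -1.0000, ω = -0.5000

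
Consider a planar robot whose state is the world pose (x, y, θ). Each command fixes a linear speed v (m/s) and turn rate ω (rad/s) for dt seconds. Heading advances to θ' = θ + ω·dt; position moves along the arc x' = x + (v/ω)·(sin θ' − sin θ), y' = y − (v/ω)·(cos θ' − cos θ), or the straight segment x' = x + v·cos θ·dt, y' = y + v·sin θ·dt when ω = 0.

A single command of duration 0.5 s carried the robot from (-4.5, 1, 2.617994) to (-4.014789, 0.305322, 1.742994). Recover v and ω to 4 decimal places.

v = -1.7500, ω = -1.7500

Δθ = 1.742994 − 2.617994 = -0.875000
ω = Δθ/dt = -0.875000/0.5 = -1.7500
R = −Δy/(cos θ' − cos θ) = 1.0000
v = R·ω = 1.0000·-1.7500 = -1.7500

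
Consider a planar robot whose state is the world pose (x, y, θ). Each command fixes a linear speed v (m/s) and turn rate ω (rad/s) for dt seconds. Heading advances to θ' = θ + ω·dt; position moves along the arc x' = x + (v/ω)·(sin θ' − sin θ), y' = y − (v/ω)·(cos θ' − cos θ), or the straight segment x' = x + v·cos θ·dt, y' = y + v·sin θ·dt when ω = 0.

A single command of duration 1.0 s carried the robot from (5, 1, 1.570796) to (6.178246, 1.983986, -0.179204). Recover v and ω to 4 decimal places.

v = 1.7500, ω = -1.7500

Δθ = -0.179204 − 1.570796 = -1.750000
ω = Δθ/dt = -1.750000/1.0 = -1.7500
R = Δx/(sin θ' − sin θ) = -1.0000
v = R·ω = -1.0000·-1.7500 = 1.7500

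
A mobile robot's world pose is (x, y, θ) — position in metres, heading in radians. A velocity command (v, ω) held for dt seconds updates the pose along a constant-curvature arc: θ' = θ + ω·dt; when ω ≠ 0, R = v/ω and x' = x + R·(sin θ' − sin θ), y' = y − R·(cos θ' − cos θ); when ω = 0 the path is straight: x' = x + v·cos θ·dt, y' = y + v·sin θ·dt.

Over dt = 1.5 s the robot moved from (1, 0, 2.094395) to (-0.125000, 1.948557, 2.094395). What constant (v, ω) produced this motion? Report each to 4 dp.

Δθ = 2.094395 − 2.094395 = 0.000000
ω = Δθ/dt = 0.000000/1.5 = 0.0000
ω = 0 → v = (Δx·cos θ + Δy·sin θ)/dt = 1.5000

v = 1.5000, ω = 0.0000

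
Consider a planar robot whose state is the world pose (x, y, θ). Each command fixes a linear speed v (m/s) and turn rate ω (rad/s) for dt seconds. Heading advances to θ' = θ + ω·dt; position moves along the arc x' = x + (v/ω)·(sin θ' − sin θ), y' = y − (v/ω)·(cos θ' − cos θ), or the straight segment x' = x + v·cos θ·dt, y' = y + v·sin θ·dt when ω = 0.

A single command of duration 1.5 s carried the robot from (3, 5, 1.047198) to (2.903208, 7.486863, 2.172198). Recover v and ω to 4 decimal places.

Δθ = 2.172198 − 1.047198 = 1.125000
ω = Δθ/dt = 1.125000/1.5 = 0.7500
R = −Δy/(cos θ' − cos θ) = 2.3333
v = R·ω = 2.3333·0.7500 = 1.7500

v = 1.7500, ω = 0.7500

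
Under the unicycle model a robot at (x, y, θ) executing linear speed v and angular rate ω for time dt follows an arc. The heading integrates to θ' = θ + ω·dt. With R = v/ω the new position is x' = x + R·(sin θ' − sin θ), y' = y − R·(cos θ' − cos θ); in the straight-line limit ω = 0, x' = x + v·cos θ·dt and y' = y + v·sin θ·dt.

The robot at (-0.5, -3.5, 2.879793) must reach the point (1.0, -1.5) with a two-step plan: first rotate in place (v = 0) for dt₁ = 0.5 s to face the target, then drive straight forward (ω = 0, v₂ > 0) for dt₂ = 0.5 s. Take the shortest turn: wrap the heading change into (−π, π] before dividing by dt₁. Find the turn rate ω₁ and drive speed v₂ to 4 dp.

ω₁ = -3.9050, v₂ = 5.0000

heading to target = atan2(-1.5−-3.5, 1−-0.5) = 0.9273
Δθ = wrap(0.9273 − 2.8798) = -1.9525; ω₁ = Δθ/dt₁ = -3.9050
distance = √((1−-0.5)² + (-1.5−-3.5)²) = 2.5000; v₂ = distance/dt₂ = 5.0000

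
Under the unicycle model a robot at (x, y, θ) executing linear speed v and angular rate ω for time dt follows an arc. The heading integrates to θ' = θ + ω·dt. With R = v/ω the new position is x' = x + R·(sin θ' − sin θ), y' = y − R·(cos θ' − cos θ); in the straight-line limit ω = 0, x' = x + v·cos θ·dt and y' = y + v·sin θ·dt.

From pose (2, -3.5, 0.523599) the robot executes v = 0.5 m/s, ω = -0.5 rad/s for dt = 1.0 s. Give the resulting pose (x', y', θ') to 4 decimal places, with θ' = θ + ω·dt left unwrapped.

(2.4764, -3.3663, 0.0236)

θ' = 0.5236 + -0.5·1.0 = 0.0236
R = v/ω = 0.5/-0.5 = -1.0000
x' = 2 + -1.0000·(sin 0.0236 − sin 0.5236) = 2.4764
y' = -3.5 − -1.0000·(cos 0.0236 − cos 0.5236) = -3.3663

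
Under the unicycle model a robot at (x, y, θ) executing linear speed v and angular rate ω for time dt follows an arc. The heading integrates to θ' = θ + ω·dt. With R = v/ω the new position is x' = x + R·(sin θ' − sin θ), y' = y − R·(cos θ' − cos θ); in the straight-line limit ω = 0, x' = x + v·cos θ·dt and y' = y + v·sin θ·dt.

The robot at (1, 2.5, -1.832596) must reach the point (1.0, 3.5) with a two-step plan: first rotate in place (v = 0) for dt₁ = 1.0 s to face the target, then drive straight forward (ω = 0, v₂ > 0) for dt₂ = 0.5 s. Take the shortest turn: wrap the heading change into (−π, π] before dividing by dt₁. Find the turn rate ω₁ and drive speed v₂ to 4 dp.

heading to target = atan2(3.5−2.5, 1−1) = 1.5708
Δθ = wrap(1.5708 − -1.8326) = -2.8798; ω₁ = Δθ/dt₁ = -2.8798
distance = √((1−1)² + (3.5−2.5)²) = 1.0000; v₂ = distance/dt₂ = 2.0000

ω₁ = -2.8798, v₂ = 2.0000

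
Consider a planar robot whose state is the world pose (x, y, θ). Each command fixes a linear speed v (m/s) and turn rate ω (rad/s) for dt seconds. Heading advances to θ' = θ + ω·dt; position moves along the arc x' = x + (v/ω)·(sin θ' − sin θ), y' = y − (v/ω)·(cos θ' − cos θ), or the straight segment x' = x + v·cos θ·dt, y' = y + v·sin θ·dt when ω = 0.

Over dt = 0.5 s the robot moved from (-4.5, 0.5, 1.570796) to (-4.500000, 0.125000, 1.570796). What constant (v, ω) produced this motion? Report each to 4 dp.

v = -0.7500, ω = 0.0000

Δθ = 1.570796 − 1.570796 = 0.000000
ω = Δθ/dt = 0.000000/0.5 = 0.0000
ω = 0 → v = (Δx·cos θ + Δy·sin θ)/dt = -0.7500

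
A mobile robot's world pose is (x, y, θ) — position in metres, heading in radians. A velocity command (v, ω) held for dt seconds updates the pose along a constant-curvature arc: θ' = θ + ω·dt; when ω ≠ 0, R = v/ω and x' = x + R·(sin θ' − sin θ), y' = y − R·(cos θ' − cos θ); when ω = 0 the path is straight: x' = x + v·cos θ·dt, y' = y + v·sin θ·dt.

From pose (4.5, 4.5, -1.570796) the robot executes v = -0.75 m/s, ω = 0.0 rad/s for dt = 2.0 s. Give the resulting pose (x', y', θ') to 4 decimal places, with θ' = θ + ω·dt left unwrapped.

θ' = -1.5708 + 0.0·2.0 = -1.5708
ω = 0 → straight: x' = 4.5 + -0.75·cos(-1.5708)·2.0 = 4.5000
y' = 4.5 + -0.75·sin(-1.5708)·2.0 = 6.0000

(4.5000, 6.0000, -1.5708)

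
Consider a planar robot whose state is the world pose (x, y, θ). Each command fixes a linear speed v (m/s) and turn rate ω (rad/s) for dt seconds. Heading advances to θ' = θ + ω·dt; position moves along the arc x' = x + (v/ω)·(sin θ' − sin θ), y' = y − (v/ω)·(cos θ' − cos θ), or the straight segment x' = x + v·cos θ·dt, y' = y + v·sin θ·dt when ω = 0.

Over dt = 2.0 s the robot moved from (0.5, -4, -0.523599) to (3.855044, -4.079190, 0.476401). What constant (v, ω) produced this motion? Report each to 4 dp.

v = 1.7500, ω = 0.5000

Δθ = 0.476401 − -0.523599 = 1.000000
ω = Δθ/dt = 1.000000/2.0 = 0.5000
R = Δx/(sin θ' − sin θ) = 3.5000
v = R·ω = 3.5000·0.5000 = 1.7500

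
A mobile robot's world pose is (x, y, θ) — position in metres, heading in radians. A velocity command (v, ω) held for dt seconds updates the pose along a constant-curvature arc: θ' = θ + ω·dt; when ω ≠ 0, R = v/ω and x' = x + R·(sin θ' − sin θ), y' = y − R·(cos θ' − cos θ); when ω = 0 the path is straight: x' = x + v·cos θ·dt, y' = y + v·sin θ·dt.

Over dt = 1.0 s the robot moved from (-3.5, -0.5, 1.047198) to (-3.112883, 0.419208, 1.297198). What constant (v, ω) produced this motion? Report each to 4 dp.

v = 1.0000, ω = 0.2500

Δθ = 1.297198 − 1.047198 = 0.250000
ω = Δθ/dt = 0.250000/1.0 = 0.2500
R = −Δy/(cos θ' − cos θ) = 4.0000
v = R·ω = 4.0000·0.2500 = 1.0000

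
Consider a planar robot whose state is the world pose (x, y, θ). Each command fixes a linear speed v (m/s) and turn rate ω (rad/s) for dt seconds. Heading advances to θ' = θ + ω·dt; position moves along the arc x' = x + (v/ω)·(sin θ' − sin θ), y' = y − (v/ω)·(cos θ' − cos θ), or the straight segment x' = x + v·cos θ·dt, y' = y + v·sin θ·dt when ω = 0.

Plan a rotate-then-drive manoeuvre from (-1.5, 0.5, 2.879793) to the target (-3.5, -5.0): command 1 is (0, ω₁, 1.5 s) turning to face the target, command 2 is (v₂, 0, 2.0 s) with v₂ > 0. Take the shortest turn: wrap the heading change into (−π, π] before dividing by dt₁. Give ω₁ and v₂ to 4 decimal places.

ω₁ = 0.9892, v₂ = 2.9262

heading to target = atan2(-5−0.5, -3.5−-1.5) = -1.9196
Δθ = wrap(-1.9196 − 2.8798) = 1.4838; ω₁ = Δθ/dt₁ = 0.9892
distance = √((-3.5−-1.5)² + (-5−0.5)²) = 5.8523; v₂ = distance/dt₂ = 2.9262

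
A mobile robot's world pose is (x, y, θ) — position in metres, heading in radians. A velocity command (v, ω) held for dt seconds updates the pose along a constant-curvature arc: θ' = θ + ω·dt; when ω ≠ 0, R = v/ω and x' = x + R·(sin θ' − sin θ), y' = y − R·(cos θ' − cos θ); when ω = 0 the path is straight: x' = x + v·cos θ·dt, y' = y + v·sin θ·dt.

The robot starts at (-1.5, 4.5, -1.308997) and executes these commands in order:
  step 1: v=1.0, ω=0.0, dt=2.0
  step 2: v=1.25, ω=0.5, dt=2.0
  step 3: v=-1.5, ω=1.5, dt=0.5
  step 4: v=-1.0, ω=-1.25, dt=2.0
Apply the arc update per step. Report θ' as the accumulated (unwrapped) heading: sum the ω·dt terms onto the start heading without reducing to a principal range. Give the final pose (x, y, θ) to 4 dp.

step 1: θ'=-1.3090 (straight) → pose (-0.9824, 2.5681, -1.3090)
step 2: θ'=-0.3090 (R=2.5000) → pose (0.6722, 0.8336, -0.3090)
step 3: θ'=0.4410 (R=-1.0000) → pose (-0.0588, 0.7853, 0.4410)
step 4: θ'=-2.0590 (R=0.8000) → pose (-1.1068, 1.8840, -2.0590)

(-1.1068, 1.8840, -2.0590)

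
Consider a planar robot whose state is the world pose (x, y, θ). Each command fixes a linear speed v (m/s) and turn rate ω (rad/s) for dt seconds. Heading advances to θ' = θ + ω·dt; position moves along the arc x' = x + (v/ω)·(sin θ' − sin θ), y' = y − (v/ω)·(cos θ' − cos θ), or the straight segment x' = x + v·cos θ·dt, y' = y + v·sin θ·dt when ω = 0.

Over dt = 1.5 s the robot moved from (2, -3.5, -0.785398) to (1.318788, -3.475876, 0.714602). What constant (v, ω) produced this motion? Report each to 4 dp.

Δθ = 0.714602 − -0.785398 = 1.500000
ω = Δθ/dt = 1.500000/1.5 = 1.0000
R = Δx/(sin θ' − sin θ) = -0.5000
v = R·ω = -0.5000·1.0000 = -0.5000

v = -0.5000, ω = 1.0000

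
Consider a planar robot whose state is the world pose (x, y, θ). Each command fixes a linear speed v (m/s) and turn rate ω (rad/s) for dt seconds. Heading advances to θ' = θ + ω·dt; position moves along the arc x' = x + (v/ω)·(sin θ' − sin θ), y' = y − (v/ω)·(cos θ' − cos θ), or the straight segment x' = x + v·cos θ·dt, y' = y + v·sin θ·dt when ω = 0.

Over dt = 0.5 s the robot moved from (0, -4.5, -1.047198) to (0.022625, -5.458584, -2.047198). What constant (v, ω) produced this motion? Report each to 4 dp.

Δθ = -2.047198 − -1.047198 = -1.000000
ω = Δθ/dt = -1.000000/0.5 = -2.0000
R = −Δy/(cos θ' − cos θ) = -1.0000
v = R·ω = -1.0000·-2.0000 = 2.0000

v = 2.0000, ω = -2.0000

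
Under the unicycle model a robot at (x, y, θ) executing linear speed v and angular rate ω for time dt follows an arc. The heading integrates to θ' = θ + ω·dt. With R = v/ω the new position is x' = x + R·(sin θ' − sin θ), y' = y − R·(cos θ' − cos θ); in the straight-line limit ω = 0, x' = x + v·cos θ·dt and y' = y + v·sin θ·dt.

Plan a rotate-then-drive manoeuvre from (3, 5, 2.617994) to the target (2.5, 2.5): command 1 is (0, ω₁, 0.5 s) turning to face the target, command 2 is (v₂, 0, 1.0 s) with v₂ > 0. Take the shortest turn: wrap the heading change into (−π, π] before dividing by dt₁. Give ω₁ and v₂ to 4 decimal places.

ω₁ = 3.7940, v₂ = 2.5495

heading to target = atan2(2.5−5, 2.5−3) = -1.7682
Δθ = wrap(-1.7682 − 2.6180) = 1.8970; ω₁ = Δθ/dt₁ = 3.7940
distance = √((2.5−3)² + (2.5−5)²) = 2.5495; v₂ = distance/dt₂ = 2.5495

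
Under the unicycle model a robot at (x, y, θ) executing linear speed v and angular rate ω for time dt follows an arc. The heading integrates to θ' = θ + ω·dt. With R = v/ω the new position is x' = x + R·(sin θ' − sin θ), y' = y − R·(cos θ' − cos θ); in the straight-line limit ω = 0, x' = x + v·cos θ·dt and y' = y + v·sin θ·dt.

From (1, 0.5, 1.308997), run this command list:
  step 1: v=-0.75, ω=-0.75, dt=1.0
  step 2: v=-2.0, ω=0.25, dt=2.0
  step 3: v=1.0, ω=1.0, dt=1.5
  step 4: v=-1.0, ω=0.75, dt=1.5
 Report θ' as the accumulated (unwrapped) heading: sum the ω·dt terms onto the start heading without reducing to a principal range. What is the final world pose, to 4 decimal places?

step 1: θ'=0.5590 (R=1.0000) → pose (0.5644, -0.0890, 0.5590)
step 2: θ'=1.0590 (R=-8.0000) → pose (-2.1678, -2.9533, 1.0590)
step 3: θ'=2.5590 (R=1.0000) → pose (-2.4895, -1.6285, 2.5590)
step 4: θ'=3.6840 (R=-1.3333) → pose (-1.0676, -1.6571, 3.6840)

(-1.0676, -1.6571, 3.6840)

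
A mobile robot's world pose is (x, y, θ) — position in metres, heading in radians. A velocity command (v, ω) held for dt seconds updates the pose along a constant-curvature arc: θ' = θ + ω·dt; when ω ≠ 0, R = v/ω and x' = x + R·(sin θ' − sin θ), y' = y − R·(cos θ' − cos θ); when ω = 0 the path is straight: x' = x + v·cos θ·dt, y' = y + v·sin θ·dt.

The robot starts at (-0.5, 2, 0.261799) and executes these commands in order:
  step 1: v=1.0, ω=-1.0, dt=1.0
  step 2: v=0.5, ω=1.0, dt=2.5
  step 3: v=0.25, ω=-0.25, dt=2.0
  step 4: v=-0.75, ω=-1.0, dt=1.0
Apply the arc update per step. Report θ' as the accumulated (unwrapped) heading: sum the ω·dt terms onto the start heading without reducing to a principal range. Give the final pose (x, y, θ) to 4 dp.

step 1: θ'=-0.7382 (R=-1.0000) → pose (0.4318, 1.7738, -0.7382)
step 2: θ'=1.7618 (R=0.5000) → pose (1.2592, 2.2385, 1.7618)
step 3: θ'=1.2618 (R=-1.0000) → pose (1.2883, 2.7325, 1.2618)
step 4: θ'=0.2618 (R=0.7500) → pose (0.7680, 2.2361, 0.2618)

(0.7680, 2.2361, 0.2618)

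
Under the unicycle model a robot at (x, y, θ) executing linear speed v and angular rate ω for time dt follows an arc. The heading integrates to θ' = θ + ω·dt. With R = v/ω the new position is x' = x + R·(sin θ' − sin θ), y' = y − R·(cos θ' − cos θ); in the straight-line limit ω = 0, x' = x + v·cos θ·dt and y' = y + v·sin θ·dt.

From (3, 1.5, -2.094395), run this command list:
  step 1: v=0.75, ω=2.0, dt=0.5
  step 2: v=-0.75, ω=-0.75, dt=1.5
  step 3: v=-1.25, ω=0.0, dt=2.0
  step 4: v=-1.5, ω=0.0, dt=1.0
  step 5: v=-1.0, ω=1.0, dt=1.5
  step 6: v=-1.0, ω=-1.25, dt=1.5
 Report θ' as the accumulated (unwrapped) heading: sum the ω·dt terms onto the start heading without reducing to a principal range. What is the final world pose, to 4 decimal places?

(5.4724, 8.0321, -2.5944)

step 1: θ'=-1.0944 (R=0.3750) → pose (2.9915, 1.1405, -1.0944)
step 2: θ'=-2.2194 (R=1.0000) → pose (3.0832, 2.2032, -2.2194)
step 3: θ'=-2.2194 (straight) → pose (4.5934, 4.1955, -2.2194)
step 4: θ'=-2.2194 (straight) → pose (5.4995, 5.3909, -2.2194)
step 5: θ'=-0.7194 (R=-1.0000) → pose (5.3615, 6.7472, -0.7194)
step 6: θ'=-2.5944 (R=0.8000) → pose (5.4724, 8.0321, -2.5944)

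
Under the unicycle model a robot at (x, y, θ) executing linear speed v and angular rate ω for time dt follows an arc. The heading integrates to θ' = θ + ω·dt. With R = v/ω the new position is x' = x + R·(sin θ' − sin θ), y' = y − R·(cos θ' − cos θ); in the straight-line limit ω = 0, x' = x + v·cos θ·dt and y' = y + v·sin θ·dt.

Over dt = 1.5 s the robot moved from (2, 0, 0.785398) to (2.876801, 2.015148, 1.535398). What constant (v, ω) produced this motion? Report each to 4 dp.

v = 1.5000, ω = 0.5000

Δθ = 1.535398 − 0.785398 = 0.750000
ω = Δθ/dt = 0.750000/1.5 = 0.5000
R = −Δy/(cos θ' − cos θ) = 3.0000
v = R·ω = 3.0000·0.5000 = 1.5000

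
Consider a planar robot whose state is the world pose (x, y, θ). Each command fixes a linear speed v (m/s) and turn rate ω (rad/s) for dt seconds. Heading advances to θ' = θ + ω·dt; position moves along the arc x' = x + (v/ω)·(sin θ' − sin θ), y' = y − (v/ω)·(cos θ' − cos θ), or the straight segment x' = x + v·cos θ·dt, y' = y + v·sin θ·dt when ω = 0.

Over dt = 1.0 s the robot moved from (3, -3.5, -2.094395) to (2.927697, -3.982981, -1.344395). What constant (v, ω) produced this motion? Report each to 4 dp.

Δθ = -1.344395 − -2.094395 = 0.750000
ω = Δθ/dt = 0.750000/1.0 = 0.7500
R = −Δy/(cos θ' − cos θ) = 0.6667
v = R·ω = 0.6667·0.7500 = 0.5000

v = 0.5000, ω = 0.7500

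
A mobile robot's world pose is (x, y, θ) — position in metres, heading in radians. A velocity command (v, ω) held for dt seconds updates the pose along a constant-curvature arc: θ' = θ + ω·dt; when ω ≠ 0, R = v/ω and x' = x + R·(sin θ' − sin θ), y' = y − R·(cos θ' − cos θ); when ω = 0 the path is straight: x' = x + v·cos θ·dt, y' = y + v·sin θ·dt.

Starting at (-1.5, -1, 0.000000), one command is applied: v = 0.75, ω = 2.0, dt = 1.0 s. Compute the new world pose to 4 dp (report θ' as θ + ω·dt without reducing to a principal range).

(-1.1590, -0.4689, 2.0000)

θ' = 0.0000 + 2.0·1.0 = 2.0000
R = v/ω = 0.75/2.0 = 0.3750
x' = -1.5 + 0.3750·(sin 2.0000 − sin 0.0000) = -1.1590
y' = -1 − 0.3750·(cos 2.0000 − cos 0.0000) = -0.4689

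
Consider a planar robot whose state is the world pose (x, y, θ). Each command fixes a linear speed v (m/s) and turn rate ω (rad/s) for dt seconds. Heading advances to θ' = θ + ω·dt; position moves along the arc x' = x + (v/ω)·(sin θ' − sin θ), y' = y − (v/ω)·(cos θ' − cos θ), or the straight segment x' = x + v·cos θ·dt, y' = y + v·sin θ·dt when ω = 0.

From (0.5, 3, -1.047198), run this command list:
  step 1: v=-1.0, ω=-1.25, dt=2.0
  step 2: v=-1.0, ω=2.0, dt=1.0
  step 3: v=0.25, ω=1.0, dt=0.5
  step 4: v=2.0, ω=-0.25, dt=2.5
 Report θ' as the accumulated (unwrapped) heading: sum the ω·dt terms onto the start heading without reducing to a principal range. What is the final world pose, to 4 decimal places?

step 1: θ'=-3.5472 (R=0.8000) → pose (1.5085, 4.1351, -3.5472)
step 2: θ'=-1.5472 (R=-0.5000) → pose (2.2056, 4.6063, -1.5472)
step 3: θ'=-1.0472 (R=0.2500) → pose (2.2391, 4.4872, -1.0472)
step 4: θ'=-1.6722 (R=-8.0000) → pose (3.2698, -0.3226, -1.6722)

(3.2698, -0.3226, -1.6722)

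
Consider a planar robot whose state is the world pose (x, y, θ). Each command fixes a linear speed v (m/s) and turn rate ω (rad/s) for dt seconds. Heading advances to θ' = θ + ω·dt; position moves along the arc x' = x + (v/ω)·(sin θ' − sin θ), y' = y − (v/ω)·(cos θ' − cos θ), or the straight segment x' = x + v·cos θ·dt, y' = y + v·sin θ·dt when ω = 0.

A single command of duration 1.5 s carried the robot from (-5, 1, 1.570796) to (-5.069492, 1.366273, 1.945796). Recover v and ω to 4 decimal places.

v = 0.2500, ω = 0.2500

Δθ = 1.945796 − 1.570796 = 0.375000
ω = Δθ/dt = 0.375000/1.5 = 0.2500
R = −Δy/(cos θ' − cos θ) = 1.0000
v = R·ω = 1.0000·0.2500 = 0.2500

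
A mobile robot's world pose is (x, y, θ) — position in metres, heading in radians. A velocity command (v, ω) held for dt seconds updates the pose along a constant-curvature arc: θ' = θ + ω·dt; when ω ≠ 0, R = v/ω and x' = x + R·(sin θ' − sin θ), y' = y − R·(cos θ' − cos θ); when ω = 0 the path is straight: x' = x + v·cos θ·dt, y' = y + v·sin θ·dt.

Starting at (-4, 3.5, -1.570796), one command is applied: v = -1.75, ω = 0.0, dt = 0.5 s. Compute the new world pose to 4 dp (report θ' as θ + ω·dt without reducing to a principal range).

(-4.0000, 4.3750, -1.5708)

θ' = -1.5708 + 0.0·0.5 = -1.5708
ω = 0 → straight: x' = -4 + -1.75·cos(-1.5708)·0.5 = -4.0000
y' = 3.5 + -1.75·sin(-1.5708)·0.5 = 4.3750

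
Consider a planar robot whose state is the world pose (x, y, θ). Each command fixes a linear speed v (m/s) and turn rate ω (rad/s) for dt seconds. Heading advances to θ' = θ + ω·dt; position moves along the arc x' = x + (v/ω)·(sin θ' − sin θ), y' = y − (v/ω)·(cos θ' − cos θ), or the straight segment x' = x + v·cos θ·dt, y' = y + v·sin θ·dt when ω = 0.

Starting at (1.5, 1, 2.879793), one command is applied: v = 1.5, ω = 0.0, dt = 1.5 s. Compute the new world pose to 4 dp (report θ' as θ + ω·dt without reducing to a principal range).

θ' = 2.8798 + 0.0·1.5 = 2.8798
ω = 0 → straight: x' = 1.5 + 1.5·cos(2.8798)·1.5 = -0.6733
y' = 1 + 1.5·sin(2.8798)·1.5 = 1.5823

(-0.6733, 1.5823, 2.8798)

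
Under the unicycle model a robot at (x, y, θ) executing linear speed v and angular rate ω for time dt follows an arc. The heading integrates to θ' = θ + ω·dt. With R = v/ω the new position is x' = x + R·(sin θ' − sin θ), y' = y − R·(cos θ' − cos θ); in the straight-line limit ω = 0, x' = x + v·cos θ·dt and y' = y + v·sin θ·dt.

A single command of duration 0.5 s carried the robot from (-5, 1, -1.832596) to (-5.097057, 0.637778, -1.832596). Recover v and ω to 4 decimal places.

Δθ = -1.832596 − -1.832596 = 0.000000
ω = Δθ/dt = 0.000000/0.5 = 0.0000
ω = 0 → v = (Δx·cos θ + Δy·sin θ)/dt = 0.7500

v = 0.7500, ω = 0.0000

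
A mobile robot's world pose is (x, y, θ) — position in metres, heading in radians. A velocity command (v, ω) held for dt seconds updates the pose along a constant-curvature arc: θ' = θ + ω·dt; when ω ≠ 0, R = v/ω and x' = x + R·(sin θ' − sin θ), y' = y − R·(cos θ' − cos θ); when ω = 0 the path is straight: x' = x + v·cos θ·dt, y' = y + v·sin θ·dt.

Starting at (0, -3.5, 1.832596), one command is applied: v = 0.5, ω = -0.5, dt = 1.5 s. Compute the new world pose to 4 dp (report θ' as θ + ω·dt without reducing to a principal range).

θ' = 1.8326 + -0.5·1.5 = 1.0826
R = v/ω = 0.5/-0.5 = -1.0000
x' = 0 + -1.0000·(sin 1.0826 − sin 1.8326) = 0.0827
y' = -3.5 − -1.0000·(cos 1.0826 − cos 1.8326) = -2.7721

(0.0827, -2.7721, 1.0826)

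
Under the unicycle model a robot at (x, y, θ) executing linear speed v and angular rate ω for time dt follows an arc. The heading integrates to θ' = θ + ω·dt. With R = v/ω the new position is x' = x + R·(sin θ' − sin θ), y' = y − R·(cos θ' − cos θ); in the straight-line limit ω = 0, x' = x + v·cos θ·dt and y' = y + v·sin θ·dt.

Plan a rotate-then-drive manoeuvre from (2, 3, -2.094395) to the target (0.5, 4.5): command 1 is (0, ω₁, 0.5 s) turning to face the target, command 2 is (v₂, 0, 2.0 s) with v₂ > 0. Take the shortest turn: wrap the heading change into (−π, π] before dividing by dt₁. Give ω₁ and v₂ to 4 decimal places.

ω₁ = -3.6652, v₂ = 1.0607

heading to target = atan2(4.5−3, 0.5−2) = 2.3562
Δθ = wrap(2.3562 − -2.0944) = -1.8326; ω₁ = Δθ/dt₁ = -3.6652
distance = √((0.5−2)² + (4.5−3)²) = 2.1213; v₂ = distance/dt₂ = 1.0607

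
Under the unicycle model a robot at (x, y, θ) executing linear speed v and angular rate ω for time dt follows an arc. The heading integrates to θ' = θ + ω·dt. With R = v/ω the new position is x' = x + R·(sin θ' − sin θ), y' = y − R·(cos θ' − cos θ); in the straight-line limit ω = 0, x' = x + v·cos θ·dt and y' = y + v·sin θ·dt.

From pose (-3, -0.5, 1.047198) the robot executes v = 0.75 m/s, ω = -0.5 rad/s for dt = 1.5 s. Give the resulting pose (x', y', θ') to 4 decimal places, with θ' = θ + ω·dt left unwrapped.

(-2.1402, 0.1842, 0.2972)

θ' = 1.0472 + -0.5·1.5 = 0.2972
R = v/ω = 0.75/-0.5 = -1.5000
x' = -3 + -1.5000·(sin 0.2972 − sin 1.0472) = -2.1402
y' = -0.5 − -1.5000·(cos 0.2972 − cos 1.0472) = 0.1842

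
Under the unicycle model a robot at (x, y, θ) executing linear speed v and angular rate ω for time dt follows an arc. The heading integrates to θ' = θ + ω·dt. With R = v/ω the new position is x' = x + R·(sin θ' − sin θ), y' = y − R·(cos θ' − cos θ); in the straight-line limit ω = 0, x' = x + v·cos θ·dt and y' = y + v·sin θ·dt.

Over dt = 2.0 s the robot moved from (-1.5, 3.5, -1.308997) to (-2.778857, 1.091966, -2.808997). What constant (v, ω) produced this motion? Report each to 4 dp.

v = 1.5000, ω = -0.7500

Δθ = -2.808997 − -1.308997 = -1.500000
ω = Δθ/dt = -1.500000/2.0 = -0.7500
R = −Δy/(cos θ' − cos θ) = -2.0000
v = R·ω = -2.0000·-0.7500 = 1.5000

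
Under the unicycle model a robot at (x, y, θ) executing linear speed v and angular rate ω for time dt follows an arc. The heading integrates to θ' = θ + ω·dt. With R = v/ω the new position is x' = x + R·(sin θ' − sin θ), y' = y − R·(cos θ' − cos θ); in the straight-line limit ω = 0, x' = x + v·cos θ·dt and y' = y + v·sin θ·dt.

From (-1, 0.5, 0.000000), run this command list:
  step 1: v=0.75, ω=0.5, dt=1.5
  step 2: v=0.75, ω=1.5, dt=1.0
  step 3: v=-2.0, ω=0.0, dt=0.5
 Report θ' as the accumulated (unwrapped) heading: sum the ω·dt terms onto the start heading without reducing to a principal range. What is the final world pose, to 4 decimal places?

step 1: θ'=0.7500 (R=1.5000) → pose (0.0225, 0.9025, 0.7500)
step 2: θ'=2.2500 (R=0.5000) → pose (0.0707, 1.5824, 2.2500)
step 3: θ'=2.2500 (straight) → pose (0.6988, 0.8043, 2.2500)

(0.6988, 0.8043, 2.2500)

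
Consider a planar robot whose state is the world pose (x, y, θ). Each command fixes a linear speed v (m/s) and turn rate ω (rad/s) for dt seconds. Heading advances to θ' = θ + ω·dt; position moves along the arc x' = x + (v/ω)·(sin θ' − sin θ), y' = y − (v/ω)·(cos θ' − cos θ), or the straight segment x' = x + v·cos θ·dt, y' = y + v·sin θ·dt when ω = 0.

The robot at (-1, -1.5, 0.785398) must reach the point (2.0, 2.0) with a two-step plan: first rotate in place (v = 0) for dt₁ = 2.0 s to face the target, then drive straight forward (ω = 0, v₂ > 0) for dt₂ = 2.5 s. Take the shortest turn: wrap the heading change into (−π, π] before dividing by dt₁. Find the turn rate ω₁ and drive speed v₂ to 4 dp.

ω₁ = 0.0384, v₂ = 1.8439

heading to target = atan2(2−-1.5, 2−-1) = 0.8622
Δθ = wrap(0.8622 − 0.7854) = 0.0768; ω₁ = Δθ/dt₁ = 0.0384
distance = √((2−-1)² + (2−-1.5)²) = 4.6098; v₂ = distance/dt₂ = 1.8439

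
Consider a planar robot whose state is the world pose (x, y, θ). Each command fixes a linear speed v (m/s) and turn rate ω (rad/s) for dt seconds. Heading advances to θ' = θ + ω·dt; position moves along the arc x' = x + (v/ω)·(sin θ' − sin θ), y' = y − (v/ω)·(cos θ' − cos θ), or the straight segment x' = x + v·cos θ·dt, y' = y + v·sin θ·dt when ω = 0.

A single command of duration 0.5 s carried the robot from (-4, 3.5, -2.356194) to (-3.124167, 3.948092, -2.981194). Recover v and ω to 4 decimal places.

Δθ = -2.981194 − -2.356194 = -0.625000
ω = Δθ/dt = -0.625000/0.5 = -1.2500
R = Δx/(sin θ' − sin θ) = 1.6000
v = R·ω = 1.6000·-1.2500 = -2.0000

v = -2.0000, ω = -1.2500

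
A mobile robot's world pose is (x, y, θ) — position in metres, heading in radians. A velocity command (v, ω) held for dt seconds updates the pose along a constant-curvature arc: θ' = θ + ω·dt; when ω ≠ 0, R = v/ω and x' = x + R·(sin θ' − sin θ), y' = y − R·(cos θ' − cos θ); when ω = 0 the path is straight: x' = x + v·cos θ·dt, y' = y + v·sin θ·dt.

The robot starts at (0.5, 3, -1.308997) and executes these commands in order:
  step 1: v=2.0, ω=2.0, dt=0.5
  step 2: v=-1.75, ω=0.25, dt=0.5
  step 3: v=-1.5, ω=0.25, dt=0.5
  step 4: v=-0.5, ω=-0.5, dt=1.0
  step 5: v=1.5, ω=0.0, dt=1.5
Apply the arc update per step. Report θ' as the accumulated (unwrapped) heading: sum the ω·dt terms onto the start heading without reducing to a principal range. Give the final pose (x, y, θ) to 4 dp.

step 1: θ'=-0.3090 (R=1.0000) → pose (1.1618, 2.3062, -0.3090)
step 2: θ'=-0.1840 (R=-7.0000) → pose (0.3138, 2.5195, -0.1840)
step 3: θ'=-0.0590 (R=-6.0000) → pose (-0.4302, 2.6104, -0.0590)
step 4: θ'=-0.5590 (R=1.0000) → pose (-0.9015, 2.7609, -0.5590)
step 5: θ'=-0.5590 (straight) → pose (1.0060, 1.5676, -0.5590)

(1.0060, 1.5676, -0.5590)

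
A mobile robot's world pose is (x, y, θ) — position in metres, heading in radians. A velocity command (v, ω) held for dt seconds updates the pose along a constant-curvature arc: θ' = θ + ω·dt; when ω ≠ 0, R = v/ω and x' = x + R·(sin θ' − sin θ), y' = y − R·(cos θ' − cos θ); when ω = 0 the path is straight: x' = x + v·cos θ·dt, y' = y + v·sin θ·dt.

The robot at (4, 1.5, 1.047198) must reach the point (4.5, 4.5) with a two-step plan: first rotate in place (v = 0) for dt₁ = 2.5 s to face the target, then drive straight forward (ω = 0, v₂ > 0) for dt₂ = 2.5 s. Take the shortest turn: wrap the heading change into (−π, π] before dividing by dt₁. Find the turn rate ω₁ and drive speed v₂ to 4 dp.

ω₁ = 0.1434, v₂ = 1.2166

heading to target = atan2(4.5−1.5, 4.5−4) = 1.4056
Δθ = wrap(1.4056 − 1.0472) = 0.3584; ω₁ = Δθ/dt₁ = 0.1434
distance = √((4.5−4)² + (4.5−1.5)²) = 3.0414; v₂ = distance/dt₂ = 1.2166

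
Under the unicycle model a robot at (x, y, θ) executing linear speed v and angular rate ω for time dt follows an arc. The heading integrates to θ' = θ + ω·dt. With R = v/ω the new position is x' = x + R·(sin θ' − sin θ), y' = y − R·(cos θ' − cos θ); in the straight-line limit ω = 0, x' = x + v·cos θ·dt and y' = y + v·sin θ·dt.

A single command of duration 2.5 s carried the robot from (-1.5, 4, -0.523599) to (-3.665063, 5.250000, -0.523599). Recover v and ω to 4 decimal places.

Δθ = -0.523599 − -0.523599 = 0.000000
ω = Δθ/dt = 0.000000/2.5 = 0.0000
ω = 0 → v = (Δx·cos θ + Δy·sin θ)/dt = -1.0000

v = -1.0000, ω = 0.0000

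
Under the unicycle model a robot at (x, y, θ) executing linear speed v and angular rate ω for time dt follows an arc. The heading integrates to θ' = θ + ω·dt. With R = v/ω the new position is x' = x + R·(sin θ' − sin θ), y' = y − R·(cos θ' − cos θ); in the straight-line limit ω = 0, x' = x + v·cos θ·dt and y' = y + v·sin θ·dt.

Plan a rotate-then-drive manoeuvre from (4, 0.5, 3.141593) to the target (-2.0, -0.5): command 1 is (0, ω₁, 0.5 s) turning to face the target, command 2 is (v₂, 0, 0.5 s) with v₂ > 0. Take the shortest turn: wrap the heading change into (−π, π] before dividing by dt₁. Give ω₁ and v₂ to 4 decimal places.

ω₁ = 0.3303, v₂ = 12.1655

heading to target = atan2(-0.5−0.5, -2−4) = -2.9764
Δθ = wrap(-2.9764 − 3.1416) = 0.1651; ω₁ = Δθ/dt₁ = 0.3303
distance = √((-2−4)² + (-0.5−0.5)²) = 6.0828; v₂ = distance/dt₂ = 12.1655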